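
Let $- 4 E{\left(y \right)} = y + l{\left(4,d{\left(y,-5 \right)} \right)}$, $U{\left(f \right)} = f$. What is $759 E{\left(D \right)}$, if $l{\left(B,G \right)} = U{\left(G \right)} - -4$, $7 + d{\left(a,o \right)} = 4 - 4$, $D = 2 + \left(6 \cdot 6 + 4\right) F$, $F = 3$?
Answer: $- \frac{90321}{4} \approx -22580.0$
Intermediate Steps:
$D = 122$ ($D = 2 + \left(6 \cdot 6 + 4\right) 3 = 2 + \left(36 + 4\right) 3 = 2 + 40 \cdot 3 = 2 + 120 = 122$)
$d{\left(a,o \right)} = -7$ ($d{\left(a,o \right)} = -7 + \left(4 - 4\right) = -7 + 0 = -7$)
$l{\left(B,G \right)} = 4 + G$ ($l{\left(B,G \right)} = G - -4 = G + 4 = 4 + G$)
$E{\left(y \right)} = \frac{3}{4} - \frac{y}{4}$ ($E{\left(y \right)} = - \frac{y + \left(4 - 7\right)}{4} = - \frac{y - 3}{4} = - \frac{-3 + y}{4} = \frac{3}{4} - \frac{y}{4}$)
$759 E{\left(D \right)} = 759 \left(\frac{3}{4} - \frac{61}{2}\right) = 759 \left(- \frac{119}{4}\right) = - \frac{90321}{4}$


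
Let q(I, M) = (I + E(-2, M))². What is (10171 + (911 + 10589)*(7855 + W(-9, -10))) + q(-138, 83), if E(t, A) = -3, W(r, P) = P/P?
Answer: 90374052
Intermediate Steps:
W(r, P) = 1
q(I, M) = (-3 + I)² (q(I, M) = (I - 3)² = (-3 + I)²)
(10171 + (911 + 10589)*(7855 + W(-9, -10))) + q(-138, 83) = (10171 + (911 + 10589)*(7855 + 1)) + (-3 - 138)² = (10171 + 11500*7856) + (-141)² = (10171 + 90344000) + 19881 = 90354171 + 19881 = 90374052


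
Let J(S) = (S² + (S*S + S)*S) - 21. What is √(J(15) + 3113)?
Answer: √6917 ≈ 83.168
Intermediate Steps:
J(S) = -21 + S² + S*(S + S²) (J(S) = (S² + (S² + S)*S) - 21 = (S² + (S + S²)*S) - 21 = (S² + S*(S + S²)) - 21 = -21 + S² + S*(S + S²))
√(J(15) + 3113) = √((-21 + 15³ + 2*15²) + 3113) = √((-21 + 3375 + 2*225) + 3113) = √((-21 + 3375 + 450) + 3113) = √(3804 + 3113) = √6917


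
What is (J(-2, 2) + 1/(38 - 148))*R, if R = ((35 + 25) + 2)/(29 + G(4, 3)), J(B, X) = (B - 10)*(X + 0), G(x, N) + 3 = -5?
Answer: -81871/1155 ≈ -70.884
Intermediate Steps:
G(x, N) = -8 (G(x, N) = -3 - 5 = -8)
J(B, X) = X*(-10 + B) (J(B, X) = (-10 + B)*X = X*(-10 + B))
R = 62/21 (R = ((35 + 25) + 2)/(29 - 8) = (60 + 2)/21 = 62*(1/21) = 62/21 ≈ 2.9524)
(J(-2, 2) + 1/(38 - 148))*R = (2*(-10 - 2) + 1/(38 - 148))*(62/21) = (2*(-12) + 1/(-110))*(62/21) = (-24 - 1/110)*(62/21) = -2641/110*62/21 = -81871/1155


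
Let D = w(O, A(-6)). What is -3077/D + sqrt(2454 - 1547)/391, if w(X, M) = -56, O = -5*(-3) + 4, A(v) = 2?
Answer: 3077/56 + sqrt(907)/391 ≈ 55.023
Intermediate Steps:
O = 19 (O = 15 + 4 = 19)
D = -56
-3077/D + sqrt(2454 - 1547)/391 = -3077/(-56) + sqrt(2454 - 1547)/391 = -3077*(-1/56) + sqrt(907)*(1/391) = 3077/56 + sqrt(907)/391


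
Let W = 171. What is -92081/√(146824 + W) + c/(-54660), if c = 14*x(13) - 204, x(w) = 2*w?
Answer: -8/2733 - 92081*√146995/146995 ≈ -240.17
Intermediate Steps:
c = 160 (c = 14*(2*13) - 204 = 14*26 - 204 = 364 - 204 = 160)
-92081/√(146824 + W) + c/(-54660) = -92081/√(146824 + 171) + 160/(-54660) = -92081*√146995/146995 + 160*(-1/54660) = -92081*√146995/146995 - 8/2733 = -8/2733 - 92081*√146995/146995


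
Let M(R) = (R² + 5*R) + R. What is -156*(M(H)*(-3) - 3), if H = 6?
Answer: 34164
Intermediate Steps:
M(R) = R² + 6*R
-156*(M(H)*(-3) - 3) = -156*((6*(6 + 6))*(-3) - 3) = -156*((6*12)*(-3) - 3) = -156*(72*(-3) - 3) = -156*(-216 - 3) = -156*(-219) = 34164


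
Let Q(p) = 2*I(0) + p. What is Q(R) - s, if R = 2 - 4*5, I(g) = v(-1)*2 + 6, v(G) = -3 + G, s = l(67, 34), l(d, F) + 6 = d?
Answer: -83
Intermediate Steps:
l(d, F) = -6 + d
s = 61 (s = -6 + 67 = 61)
I(g) = -2 (I(g) = (-3 - 1)*2 + 6 = -4*2 + 6 = -8 + 6 = -2)
R = -18 (R = 2 - 20 = -18)
Q(p) = -4 + p (Q(p) = 2*(-2) + p = -4 + p)
Q(R) - s = (-4 - 18) - 1*61 = -22 - 61 = -83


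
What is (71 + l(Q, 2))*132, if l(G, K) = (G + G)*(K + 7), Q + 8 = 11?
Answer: 16500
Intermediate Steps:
Q = 3 (Q = -8 + 11 = 3)
l(G, K) = 2*G*(7 + K) (l(G, K) = (2*G)*(7 + K) = 2*G*(7 + K))
(71 + l(Q, 2))*132 = (71 + 2*3*(7 + 2))*132 = (71 + 2*3*9)*132 = (71 + 54)*132 = 125*132 = 16500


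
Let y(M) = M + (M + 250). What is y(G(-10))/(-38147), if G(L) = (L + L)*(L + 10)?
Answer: -250/38147 ≈ -0.0065536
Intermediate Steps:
G(L) = 2*L*(10 + L) (G(L) = (2*L)*(10 + L) = 2*L*(10 + L))
y(M) = 250 + 2*M (y(M) = M + (250 + M) = 250 + 2*M)
y(G(-10))/(-38147) = (250 + 2*(2*(-10)*(10 - 10)))/(-38147) = (250 + 2*(2*(-10)*0))*(-1/38147) = (250 + 2*0)*(-1/38147) = (250 + 0)*(-1/38147) = 250*(-1/38147) = -250/38147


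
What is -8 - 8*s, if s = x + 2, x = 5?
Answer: -64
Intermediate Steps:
s = 7 (s = 5 + 2 = 7)
-8 - 8*s = -8 - 8*7 = -8 - 56 = -64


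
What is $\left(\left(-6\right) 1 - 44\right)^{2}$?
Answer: $2500$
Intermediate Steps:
$\left(\left(-6\right) 1 - 44\right)^{2} = \left(-6 - 44\right)^{2} = \left(-50\right)^{2} = 2500$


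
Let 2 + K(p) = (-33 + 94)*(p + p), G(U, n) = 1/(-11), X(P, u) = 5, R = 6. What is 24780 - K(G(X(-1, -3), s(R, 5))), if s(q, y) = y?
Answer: 272724/11 ≈ 24793.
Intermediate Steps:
G(U, n) = -1/11
K(p) = -2 + 122*p (K(p) = -2 + (-33 + 94)*(p + p) = -2 + 61*(2*p) = -2 + 122*p)
24780 - K(G(X(-1, -3), s(R, 5))) = 24780 - (-2 + 122*(-1/11)) = 24780 - (-2 - 122/11) = 24780 - 1*(-144/11) = 24780 + 144/11 = 272724/11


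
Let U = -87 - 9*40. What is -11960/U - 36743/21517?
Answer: 240919199/9618099 ≈ 25.049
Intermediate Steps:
U = -447 (U = -87 - 360 = -447)
-11960/U - 36743/21517 = -11960/(-447) - 36743/21517 = -11960*(-1/447) - 36743*1/21517 = 11960/447 - 36743/21517 = 240919199/9618099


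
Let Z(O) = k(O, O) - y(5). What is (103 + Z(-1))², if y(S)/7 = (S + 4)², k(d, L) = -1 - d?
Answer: 215296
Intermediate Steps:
y(S) = 7*(4 + S)² (y(S) = 7*(S + 4)² = 7*(4 + S)²)
Z(O) = -568 - O (Z(O) = (-1 - O) - 7*(4 + 5)² = (-1 - O) - 7*9² = (-1 - O) - 7*81 = (-1 - O) - 1*567 = (-1 - O) - 567 = -568 - O)
(103 + Z(-1))² = (103 + (-568 - 1*(-1)))² = (103 + (-568 + 1))² = (103 - 567)² = (-464)² = 215296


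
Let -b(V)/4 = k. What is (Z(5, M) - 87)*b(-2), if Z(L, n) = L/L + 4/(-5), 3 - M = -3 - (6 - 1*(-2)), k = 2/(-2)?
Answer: -1736/5 ≈ -347.20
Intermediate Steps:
k = -1 (k = -1/2*2 = -1)
b(V) = 4 (b(V) = -4*(-1) = 4)
M = 14 (M = 3 - (-3 - (6 - 1*(-2))) = 3 - (-3 - (6 + 2)) = 3 - (-3 - 1*8) = 3 - (-3 - 8) = 3 - 1*(-11) = 3 + 11 = 14)
Z(L, n) = 1/5 (Z(L, n) = 1 + 4*(-1/5) = 1 - 4/5 = 1/5)
(Z(5, M) - 87)*b(-2) = (1/5 - 87)*4 = -434/5*4 = -1736/5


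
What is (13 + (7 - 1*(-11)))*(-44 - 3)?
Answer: -1457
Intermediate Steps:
(13 + (7 - 1*(-11)))*(-44 - 3) = (13 + (7 + 11))*(-47) = (13 + 18)*(-47) = 31*(-47) = -1457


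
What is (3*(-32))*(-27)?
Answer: 2592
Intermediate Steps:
(3*(-32))*(-27) = -96*(-27) = 2592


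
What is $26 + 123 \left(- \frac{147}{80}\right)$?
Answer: $- \frac{16001}{80} \approx -200.01$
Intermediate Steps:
$26 + 123 \left(- \frac{147}{80}\right) = 26 - \frac{18081}{80} = - \frac{16001}{80}$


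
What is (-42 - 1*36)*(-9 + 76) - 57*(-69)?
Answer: -1293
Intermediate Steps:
(-42 - 1*36)*(-9 + 76) - 57*(-69) = (-42 - 36)*67 + 3933 = -78*67 + 3933 = -5226 + 3933 = -1293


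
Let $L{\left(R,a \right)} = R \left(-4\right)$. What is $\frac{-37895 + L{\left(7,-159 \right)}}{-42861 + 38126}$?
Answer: $\frac{37923}{4735} \approx 8.0091$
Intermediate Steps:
$L{\left(R,a \right)} = - 4 R$
$\frac{-37895 + L{\left(7,-159 \right)}}{-42861 + 38126} = \frac{-37895 - 28}{-42861 + 38126} = \frac{-37895 - 28}{-4735} = \left(-37923\right) \left(- \frac{1}{4735}\right) = \frac{37923}{4735}$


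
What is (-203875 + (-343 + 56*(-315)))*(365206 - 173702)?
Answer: -42486694432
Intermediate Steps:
(-203875 + (-343 + 56*(-315)))*(365206 - 173702) = (-203875 + (-343 - 17640))*191504 = (-203875 - 17983)*191504 = -221858*191504 = -42486694432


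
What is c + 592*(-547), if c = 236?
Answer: -323588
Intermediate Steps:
c + 592*(-547) = 236 + 592*(-547) = 236 - 323824 = -323588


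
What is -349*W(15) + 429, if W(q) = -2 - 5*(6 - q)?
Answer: -14578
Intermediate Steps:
W(q) = -32 + 5*q (W(q) = -2 + (-30 + 5*q) = -32 + 5*q)
-349*W(15) + 429 = -349*(-32 + 5*15) + 429 = -349*(-32 + 75) + 429 = -349*43 + 429 = -15007 + 429 = -14578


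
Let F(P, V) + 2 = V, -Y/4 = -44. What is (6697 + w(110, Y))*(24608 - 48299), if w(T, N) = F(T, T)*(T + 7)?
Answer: -458018103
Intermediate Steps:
Y = 176 (Y = -4*(-44) = 176)
F(P, V) = -2 + V
w(T, N) = (-2 + T)*(7 + T) (w(T, N) = (-2 + T)*(T + 7) = (-2 + T)*(7 + T))
(6697 + w(110, Y))*(24608 - 48299) = (6697 + (-2 + 110)*(7 + 110))*(24608 - 48299) = (6697 + 108*117)*(-23691) = (6697 + 12636)*(-23691) = 19333*(-23691) = -458018103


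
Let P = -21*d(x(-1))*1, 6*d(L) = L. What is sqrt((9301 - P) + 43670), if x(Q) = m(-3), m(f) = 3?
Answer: 13*sqrt(1254)/2 ≈ 230.18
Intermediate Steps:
x(Q) = 3
d(L) = L/6
P = -21/2 (P = -7*3/2*1 = -21*1/2*1 = -21/2*1 = -21/2 ≈ -10.500)
sqrt((9301 - P) + 43670) = sqrt((9301 - 1*(-21/2)) + 43670) = sqrt((9301 + 21/2) + 43670) = sqrt(18623/2 + 43670) = sqrt(105963/2) = 13*sqrt(1254)/2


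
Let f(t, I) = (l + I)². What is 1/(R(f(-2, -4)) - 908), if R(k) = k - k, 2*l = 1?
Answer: -1/908 ≈ -0.0011013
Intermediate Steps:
l = ½ (l = (½)*1 = ½ ≈ 0.50000)
f(t, I) = (½ + I)²
R(k) = 0
1/(R(f(-2, -4)) - 908) = 1/(0 - 908) = 1/(-908) = -1/908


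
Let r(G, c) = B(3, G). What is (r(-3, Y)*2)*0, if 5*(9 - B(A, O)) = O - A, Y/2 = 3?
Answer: 0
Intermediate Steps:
Y = 6 (Y = 2*3 = 6)
B(A, O) = 9 - O/5 + A/5 (B(A, O) = 9 - (O - A)/5 = 9 + (-O/5 + A/5) = 9 - O/5 + A/5)
r(G, c) = 48/5 - G/5 (r(G, c) = 9 - G/5 + (⅕)*3 = 9 - G/5 + ⅗ = 48/5 - G/5)
(r(-3, Y)*2)*0 = ((48/5 - ⅕*(-3))*2)*0 = ((48/5 + ⅗)*2)*0 = ((51/5)*2)*0 = (102/5)*0 = 0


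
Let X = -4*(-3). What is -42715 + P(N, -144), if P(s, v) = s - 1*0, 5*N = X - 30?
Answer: -213593/5 ≈ -42719.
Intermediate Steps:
X = 12
N = -18/5 (N = (12 - 30)/5 = (⅕)*(-18) = -18/5 ≈ -3.6000)
P(s, v) = s (P(s, v) = s + 0 = s)
-42715 + P(N, -144) = -42715 - 18/5 = -213593/5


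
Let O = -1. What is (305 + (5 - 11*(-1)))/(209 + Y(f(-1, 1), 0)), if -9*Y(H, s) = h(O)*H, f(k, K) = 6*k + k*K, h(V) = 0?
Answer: 321/209 ≈ 1.5359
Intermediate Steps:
f(k, K) = 6*k + K*k
Y(H, s) = 0 (Y(H, s) = -0*H = -1/9*0 = 0)
(305 + (5 - 11*(-1)))/(209 + Y(f(-1, 1), 0)) = (305 + (5 - 11*(-1)))/(209 + 0) = (305 + (5 + 11))/209 = (305 + 16)*(1/209) = 321*(1/209) = 321/209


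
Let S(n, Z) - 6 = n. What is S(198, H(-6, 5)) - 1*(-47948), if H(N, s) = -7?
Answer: 48152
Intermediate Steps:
S(n, Z) = 6 + n
S(198, H(-6, 5)) - 1*(-47948) = (6 + 198) - 1*(-47948) = 204 + 47948 = 48152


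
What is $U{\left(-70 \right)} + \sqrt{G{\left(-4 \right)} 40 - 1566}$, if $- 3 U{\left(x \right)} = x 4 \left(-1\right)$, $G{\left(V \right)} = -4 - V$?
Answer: $- \frac{280}{3} + 3 i \sqrt{174} \approx -93.333 + 39.573 i$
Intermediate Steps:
$U{\left(x \right)} = \frac{4 x}{3}$ ($U{\left(x \right)} = - \frac{x 4 \left(-1\right)}{3} = - \frac{4 x \left(-1\right)}{3} = - \frac{\left(-4\right) x}{3} = \frac{4 x}{3}$)
$U{\left(-70 \right)} + \sqrt{G{\left(-4 \right)} 40 - 1566} = \frac{4}{3} \left(-70\right) + \sqrt{\left(-4 - -4\right) 40 - 1566} = - \frac{280}{3} + \sqrt{\left(-4 + 4\right) 40 - 1566} = - \frac{280}{3} + \sqrt{0 \cdot 40 - 1566} = - \frac{280}{3} + \sqrt{0 - 1566} = - \frac{280}{3} + \sqrt{-1566} = - \frac{280}{3} + 3 i \sqrt{174}$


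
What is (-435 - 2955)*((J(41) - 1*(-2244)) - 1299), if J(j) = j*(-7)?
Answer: -2230620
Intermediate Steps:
J(j) = -7*j
(-435 - 2955)*((J(41) - 1*(-2244)) - 1299) = (-435 - 2955)*((-7*41 - 1*(-2244)) - 1299) = -3390*((-287 + 2244) - 1299) = -3390*(1957 - 1299) = -3390*658 = -2230620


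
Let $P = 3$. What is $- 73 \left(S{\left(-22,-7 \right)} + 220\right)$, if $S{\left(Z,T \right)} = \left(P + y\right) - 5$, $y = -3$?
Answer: $-15695$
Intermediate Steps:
$S{\left(Z,T \right)} = -5$ ($S{\left(Z,T \right)} = \left(3 - 3\right) - 5 = 0 - 5 = -5$)
$- 73 \left(S{\left(-22,-7 \right)} + 220\right) = - 73 \left(-5 + 220\right) = \left(-73\right) 215 = -15695$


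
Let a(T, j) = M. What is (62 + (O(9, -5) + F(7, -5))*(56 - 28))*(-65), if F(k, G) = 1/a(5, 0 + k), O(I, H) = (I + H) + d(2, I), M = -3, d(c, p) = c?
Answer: -43030/3 ≈ -14343.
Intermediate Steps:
a(T, j) = -3
O(I, H) = 2 + H + I (O(I, H) = (I + H) + 2 = (H + I) + 2 = 2 + H + I)
F(k, G) = -1/3 (F(k, G) = 1/(-3) = -1/3)
(62 + (O(9, -5) + F(7, -5))*(56 - 28))*(-65) = (62 + ((2 - 5 + 9) - 1/3)*(56 - 28))*(-65) = (62 + (6 - 1/3)*28)*(-65) = (62 + (17/3)*28)*(-65) = (62 + 476/3)*(-65) = (662/3)*(-65) = -43030/3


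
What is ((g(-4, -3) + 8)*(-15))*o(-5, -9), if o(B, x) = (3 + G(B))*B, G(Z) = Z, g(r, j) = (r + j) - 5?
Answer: 600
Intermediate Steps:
g(r, j) = -5 + j + r (g(r, j) = (j + r) - 5 = -5 + j + r)
o(B, x) = B*(3 + B) (o(B, x) = (3 + B)*B = B*(3 + B))
((g(-4, -3) + 8)*(-15))*o(-5, -9) = (((-5 - 3 - 4) + 8)*(-15))*(-5*(3 - 5)) = ((-12 + 8)*(-15))*(-5*(-2)) = -4*(-15)*10 = 60*10 = 600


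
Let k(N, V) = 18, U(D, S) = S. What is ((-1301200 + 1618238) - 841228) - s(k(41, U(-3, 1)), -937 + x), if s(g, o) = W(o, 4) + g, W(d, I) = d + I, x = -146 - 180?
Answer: -522949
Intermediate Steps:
x = -326
W(d, I) = I + d
s(g, o) = 4 + g + o (s(g, o) = (4 + o) + g = 4 + g + o)
((-1301200 + 1618238) - 841228) - s(k(41, U(-3, 1)), -937 + x) = ((-1301200 + 1618238) - 841228) - (4 + 18 + (-937 - 326)) = (317038 - 841228) - (4 + 18 - 1263) = -524190 - 1*(-1241) = -524190 + 1241 = -522949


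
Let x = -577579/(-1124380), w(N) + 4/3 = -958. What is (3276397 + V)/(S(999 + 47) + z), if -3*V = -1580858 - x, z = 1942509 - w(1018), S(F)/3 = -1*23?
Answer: 12829231472199/6555358027240 ≈ 1.9571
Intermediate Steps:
w(N) = -2878/3 (w(N) = -4/3 - 958 = -2878/3)
S(F) = -69 (S(F) = 3*(-1*23) = 3*(-23) = -69)
x = 577579/1124380 (x = -577579*(-1/1124380) = 577579/1124380 ≈ 0.51369)
z = 5830405/3 (z = 1942509 - 1*(-2878/3) = 1942509 + 2878/3 = 5830405/3 ≈ 1.9435e+6)
V = 592495231873/1124380 (V = -(-1580858 - 1*577579/1124380)/3 = -(-1580858 - 577579/1124380)/3 = -⅓*(-1777485695619/1124380) = 592495231873/1124380 ≈ 5.2695e+5)
(3276397 + V)/(S(999 + 47) + z) = (3276397 + 592495231873/1124380)/(-69 + 5830405/3) = 4276410490733/(1124380*(5830198/3)) = (4276410490733/1124380)*(3/5830198) = 12829231472199/6555358027240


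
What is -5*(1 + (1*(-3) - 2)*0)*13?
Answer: -65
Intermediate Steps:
-5*(1 + (1*(-3) - 2)*0)*13 = -5*(1 + (-3 - 2)*0)*13 = -5*(1 - 5*0)*13 = -5*(1 + 0)*13 = -5*1*13 = -5*13 = -65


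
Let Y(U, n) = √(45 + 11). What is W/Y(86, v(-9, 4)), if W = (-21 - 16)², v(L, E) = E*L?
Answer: 1369*√14/28 ≈ 182.94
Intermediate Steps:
Y(U, n) = 2*√14 (Y(U, n) = √56 = 2*√14)
W = 1369 (W = (-37)² = 1369)
W/Y(86, v(-9, 4)) = 1369/((2*√14)) = 1369*(√14/28) = 1369*√14/28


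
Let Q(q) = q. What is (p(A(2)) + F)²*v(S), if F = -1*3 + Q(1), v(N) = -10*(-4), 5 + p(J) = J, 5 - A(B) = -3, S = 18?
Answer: 40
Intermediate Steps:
A(B) = 8 (A(B) = 5 - 1*(-3) = 5 + 3 = 8)
p(J) = -5 + J
v(N) = 40
F = -2 (F = -1*3 + 1 = -3 + 1 = -2)
(p(A(2)) + F)²*v(S) = ((-5 + 8) - 2)²*40 = (3 - 2)²*40 = 1²*40 = 1*40 = 40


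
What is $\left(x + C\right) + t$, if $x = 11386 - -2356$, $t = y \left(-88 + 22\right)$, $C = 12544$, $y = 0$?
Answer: $26286$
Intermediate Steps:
$t = 0$ ($t = 0 \left(-88 + 22\right) = 0 \left(-66\right) = 0$)
$x = 13742$ ($x = 11386 + \left(-2479 + 4835\right) = 11386 + 2356 = 13742$)
$\left(x + C\right) + t = \left(13742 + 12544\right) + 0 = 26286 + 0 = 26286$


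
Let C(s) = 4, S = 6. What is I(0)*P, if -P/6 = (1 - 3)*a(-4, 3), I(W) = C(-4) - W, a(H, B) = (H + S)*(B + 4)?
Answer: 672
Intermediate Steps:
a(H, B) = (4 + B)*(6 + H) (a(H, B) = (H + 6)*(B + 4) = (6 + H)*(4 + B) = (4 + B)*(6 + H))
I(W) = 4 - W
P = 168 (P = -6*(1 - 3)*(24 + 4*(-4) + 6*3 + 3*(-4)) = -(-12)*(24 - 16 + 18 - 12) = -(-12)*14 = -6*(-28) = 168)
I(0)*P = (4 - 1*0)*168 = (4 + 0)*168 = 4*168 = 672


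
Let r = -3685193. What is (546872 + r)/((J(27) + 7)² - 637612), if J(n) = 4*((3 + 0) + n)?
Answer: 1046107/207161 ≈ 5.0497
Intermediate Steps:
J(n) = 12 + 4*n (J(n) = 4*(3 + n) = 12 + 4*n)
(546872 + r)/((J(27) + 7)² - 637612) = (546872 - 3685193)/(((12 + 4*27) + 7)² - 637612) = -3138321/(((12 + 108) + 7)² - 637612) = -3138321/((120 + 7)² - 637612) = -3138321/(127² - 637612) = -3138321/(16129 - 637612) = -3138321/(-621483) = -3138321*(-1/621483) = 1046107/207161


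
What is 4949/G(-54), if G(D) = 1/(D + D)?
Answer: -534492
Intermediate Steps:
G(D) = 1/(2*D)
4949/G(-54) = 4949/(((½)/(-54))) = 4949/(((½)*(-1/54))) = 4949/(-1/108) = 4949*(-108) = -534492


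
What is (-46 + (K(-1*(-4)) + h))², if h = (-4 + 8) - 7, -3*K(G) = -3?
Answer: 2304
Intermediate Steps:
K(G) = 1 (K(G) = -⅓*(-3) = 1)
h = -3 (h = 4 - 7 = -3)
(-46 + (K(-1*(-4)) + h))² = (-46 + (1 - 3))² = (-46 - 2)² = (-48)² = 2304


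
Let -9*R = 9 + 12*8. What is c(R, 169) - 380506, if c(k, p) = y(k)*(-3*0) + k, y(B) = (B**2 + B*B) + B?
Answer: -1141553/3 ≈ -3.8052e+5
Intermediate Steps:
y(B) = B + 2*B**2 (y(B) = (B**2 + B**2) + B = 2*B**2 + B = B + 2*B**2)
R = -35/3 (R = -(9 + 12*8)/9 = -(9 + 96)/9 = -1/9*105 = -35/3 ≈ -11.667)
c(k, p) = k (c(k, p) = (k*(1 + 2*k))*(-3*0) + k = (k*(1 + 2*k))*0 + k = 0 + k = k)
c(R, 169) - 380506 = -35/3 - 380506 = -1141553/3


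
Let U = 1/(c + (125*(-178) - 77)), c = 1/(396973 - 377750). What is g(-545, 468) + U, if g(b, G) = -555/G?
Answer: -19850875997/16738484880 ≈ -1.1859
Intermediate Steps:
c = 1/19223 ≈ 5.2021e-5
U = -19223/429191920 (U = 1/(1/19223 + (125*(-178) - 77)) = 1/(1/19223 + (-22250 - 77)) = 1/(1/19223 - 22327) = 1/(-429191920/19223) = -19223/429191920 ≈ -4.4789e-5)
g(-545, 468) + U = -555/468 - 19223/429191920 = -555*1/468 - 19223/429191920 = -185/156 - 19223/429191920 = -19850875997/16738484880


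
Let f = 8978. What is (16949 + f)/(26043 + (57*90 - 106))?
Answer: 25927/31067 ≈ 0.83455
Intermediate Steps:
(16949 + f)/(26043 + (57*90 - 106)) = (16949 + 8978)/(26043 + (57*90 - 106)) = 25927/(26043 + (5130 - 106)) = 25927/(26043 + 5024) = 25927/31067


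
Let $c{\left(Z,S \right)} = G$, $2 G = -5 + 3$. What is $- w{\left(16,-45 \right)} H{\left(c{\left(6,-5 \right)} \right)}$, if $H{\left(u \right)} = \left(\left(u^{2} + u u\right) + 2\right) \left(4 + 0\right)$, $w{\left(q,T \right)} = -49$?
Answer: $784$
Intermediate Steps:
$G = -1$ ($G = \frac{-5 + 3}{2} = \frac{1}{2} \left(-2\right) = -1$)
$c{\left(Z,S \right)} = -1$
$H{\left(u \right)} = 8 + 8 u^{2}$ ($H{\left(u \right)} = \left(\left(u^{2} + u^{2}\right) + 2\right) 4 = \left(2 u^{2} + 2\right) 4 = \left(2 + 2 u^{2}\right) 4 = 8 + 8 u^{2}$)
$- w{\left(16,-45 \right)} H{\left(c{\left(6,-5 \right)} \right)} = \left(-1\right) \left(-49\right) \left(8 + 8 \left(-1\right)^{2}\right) = 49 \left(8 + 8 \cdot 1\right) = 49 \left(8 + 8\right) = 49 \cdot 16 = 784$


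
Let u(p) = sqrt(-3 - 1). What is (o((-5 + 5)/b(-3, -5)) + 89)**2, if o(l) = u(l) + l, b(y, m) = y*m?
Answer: 7917 + 356*I ≈ 7917.0 + 356.0*I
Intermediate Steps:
u(p) = 2*I (u(p) = sqrt(-4) = 2*I)
b(y, m) = m*y
o(l) = l + 2*I (o(l) = 2*I + l = l + 2*I)
(o((-5 + 5)/b(-3, -5)) + 89)**2 = (((-5 + 5)/((-5*(-3))) + 2*I) + 89)**2 = ((0/15 + 2*I) + 89)**2 = ((0*(1/15) + 2*I) + 89)**2 = ((0 + 2*I) + 89)**2 = (2*I + 89)**2 = (89 + 2*I)**2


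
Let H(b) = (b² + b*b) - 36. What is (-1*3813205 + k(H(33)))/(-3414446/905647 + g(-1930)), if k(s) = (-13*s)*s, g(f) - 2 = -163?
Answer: 57471758176039/149223613 ≈ 3.8514e+5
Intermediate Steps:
g(f) = -161 (g(f) = 2 - 163 = -161)
H(b) = -36 + 2*b² (H(b) = (b² + b²) - 36 = 2*b² - 36 = -36 + 2*b²)
k(s) = -13*s²
(-1*3813205 + k(H(33)))/(-3414446/905647 + g(-1930)) = (-1*3813205 - 13*(-36 + 2*33²)²)/(-3414446/905647 - 161) = (-3813205 - 13*(-36 + 2*1089)²)/(-3414446*1/905647 - 161) = (-3813205 - 13*(-36 + 2178)²)/(-3414446/905647 - 161) = (-3813205 - 13*2142²)/(-149223613/905647) = (-3813205 - 13*4588164)*(-905647/149223613) = (-3813205 - 59646132)*(-905647/149223613) = -63459337*(-905647/149223613) = 57471758176039/149223613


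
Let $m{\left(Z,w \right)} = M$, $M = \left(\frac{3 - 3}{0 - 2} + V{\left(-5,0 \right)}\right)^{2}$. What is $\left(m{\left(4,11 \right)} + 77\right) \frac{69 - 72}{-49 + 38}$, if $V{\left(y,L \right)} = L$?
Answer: $21$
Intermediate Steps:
$M = 0$ ($M = \left(\frac{3 - 3}{0 - 2} + 0\right)^{2} = \left(\frac{0}{-2} + 0\right)^{2} = \left(0 \left(- \frac{1}{2}\right) + 0\right)^{2} = \left(0 + 0\right)^{2} = 0^{2} = 0$)
$m{\left(Z,w \right)} = 0$
$\left(m{\left(4,11 \right)} + 77\right) \frac{69 - 72}{-49 + 38} = \left(0 + 77\right) \frac{69 - 72}{-49 + 38} = 77 \left(- \frac{3}{-11}\right) = 77 \left(\left(-3\right) \left(- \frac{1}{11}\right)\right) = 77 \cdot \frac{3}{11} = 21$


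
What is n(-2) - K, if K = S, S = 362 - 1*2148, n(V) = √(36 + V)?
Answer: 1786 + √34 ≈ 1791.8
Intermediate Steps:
S = -1786 (S = 362 - 2148 = -1786)
K = -1786
n(-2) - K = √(36 - 2) - 1*(-1786) = √34 + 1786 = 1786 + √34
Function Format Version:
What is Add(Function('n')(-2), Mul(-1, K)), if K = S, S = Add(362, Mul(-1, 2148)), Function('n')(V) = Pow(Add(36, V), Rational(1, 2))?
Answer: Add(1786, Pow(34, Rational(1, 2))) ≈ 1791.8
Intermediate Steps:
S = -1786 (S = Add(362, -2148) = -1786)
K = -1786
Add(Function('n')(-2), Mul(-1, K)) = Add(Pow(Add(36, -2), Rational(1, 2)), Mul(-1, -1786)) = Add(Pow(34, Rational(1, 2)), 1786) = Add(1786, Pow(34, Rational(1, 2)))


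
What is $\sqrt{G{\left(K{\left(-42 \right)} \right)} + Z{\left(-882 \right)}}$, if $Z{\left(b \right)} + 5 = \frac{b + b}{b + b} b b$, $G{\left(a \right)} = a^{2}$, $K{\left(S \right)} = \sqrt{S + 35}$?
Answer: $2 \sqrt{194478} \approx 881.99$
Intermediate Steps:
$K{\left(S \right)} = \sqrt{35 + S}$
$Z{\left(b \right)} = -5 + b^{2}$ ($Z{\left(b \right)} = -5 + \frac{b + b}{b + b} b b = -5 + \frac{2 b}{2 b} b b = -5 + 2 b \frac{1}{2 b} b b = -5 + 1 b b = -5 + b b = -5 + b^{2}$)
$\sqrt{G{\left(K{\left(-42 \right)} \right)} + Z{\left(-882 \right)}} = \sqrt{\left(\sqrt{35 - 42}\right)^{2} - \left(5 - \left(-882\right)^{2}\right)} = \sqrt{\left(\sqrt{-7}\right)^{2} + \left(-5 + 777924\right)} = \sqrt{\left(i \sqrt{7}\right)^{2} + 777919} = \sqrt{-7 + 777919} = \sqrt{777912} = 2 \sqrt{194478}$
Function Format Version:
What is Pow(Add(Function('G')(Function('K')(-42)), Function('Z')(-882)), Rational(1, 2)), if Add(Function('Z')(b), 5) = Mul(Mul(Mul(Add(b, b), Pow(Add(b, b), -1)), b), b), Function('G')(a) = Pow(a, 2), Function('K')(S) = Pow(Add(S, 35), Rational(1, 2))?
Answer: Mul(2, Pow(194478, Rational(1, 2))) ≈ 881.99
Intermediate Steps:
Function('K')(S) = Pow(Add(35, S), Rational(1, 2))
Function('Z')(b) = Add(-5, Pow(b, 2)) (Function('Z')(b) = Add(-5, Mul(Mul(Mul(Add(b, b), Pow(Add(b, b), -1)), b), b)) = Add(-5, Mul(Mul(Mul(Mul(2, b), Pow(Mul(2, b), -1)), b), b)) = Add(-5, Mul(Mul(Mul(Mul(2, b), Mul(Rational(1, 2), Pow(b, -1))), b), b)) = Add(-5, Mul(Mul(1, b), b)) = Add(-5, Mul(b, b)) = Add(-5, Pow(b, 2)))
Pow(Add(Function('G')(Function('K')(-42)), Function('Z')(-882)), Rational(1, 2)) = Pow(Add(Pow(Pow(Add(35, -42), Rational(1, 2)), 2), Add(-5, Pow(-882, 2))), Rational(1, 2)) = Pow(Add(Pow(Pow(-7, Rational(1, 2)), 2), Add(-5, 777924)), Rational(1, 2)) = Pow(Add(Pow(Mul(I, Pow(7, Rational(1, 2))), 2), 777919), Rational(1, 2)) = Pow(Add(-7, 777919), Rational(1, 2)) = Pow(777912, Rational(1, 2)) = Mul(2, Pow(194478, Rational(1, 2)))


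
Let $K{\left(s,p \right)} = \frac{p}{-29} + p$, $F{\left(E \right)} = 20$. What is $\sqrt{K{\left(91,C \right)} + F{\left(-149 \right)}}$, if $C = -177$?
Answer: $\frac{2 i \sqrt{31726}}{29} \approx 12.284 i$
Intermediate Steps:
$K{\left(s,p \right)} = \frac{28 p}{29}$ ($K{\left(s,p \right)} = - \frac{p}{29} + p = \frac{28 p}{29}$)
$\sqrt{K{\left(91,C \right)} + F{\left(-149 \right)}} = \sqrt{\frac{28}{29} \left(-177\right) + 20} = \sqrt{- \frac{4956}{29} + 20} = \sqrt{- \frac{4376}{29}} = \frac{2 i \sqrt{31726}}{29}$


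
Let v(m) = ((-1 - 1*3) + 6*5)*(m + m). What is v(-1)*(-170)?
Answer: 8840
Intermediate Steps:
v(m) = 52*m (v(m) = ((-1 - 3) + 30)*(2*m) = (-4 + 30)*(2*m) = 26*(2*m) = 52*m)
v(-1)*(-170) = (52*(-1))*(-170) = -52*(-170) = 8840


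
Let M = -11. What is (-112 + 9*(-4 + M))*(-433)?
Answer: 106951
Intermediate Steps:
(-112 + 9*(-4 + M))*(-433) = (-112 + 9*(-4 - 11))*(-433) = (-112 + 9*(-15))*(-433) = (-112 - 135)*(-433) = -247*(-433) = 106951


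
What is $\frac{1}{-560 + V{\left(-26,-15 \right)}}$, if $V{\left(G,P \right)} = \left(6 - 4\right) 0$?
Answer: $- \frac{1}{560} \approx -0.0017857$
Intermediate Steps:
$V{\left(G,P \right)} = 0$ ($V{\left(G,P \right)} = 2 \cdot 0 = 0$)
$\frac{1}{-560 + V{\left(-26,-15 \right)}} = \frac{1}{-560 + 0} = \frac{1}{-560} = - \frac{1}{560}$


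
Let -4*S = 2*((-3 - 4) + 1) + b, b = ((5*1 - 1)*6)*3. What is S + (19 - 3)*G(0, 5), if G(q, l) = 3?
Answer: 33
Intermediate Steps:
b = 72 (b = ((5 - 1)*6)*3 = (4*6)*3 = 24*3 = 72)
S = -15 (S = -(2*((-3 - 4) + 1) + 72)/4 = -(2*(-7 + 1) + 72)/4 = -(2*(-6) + 72)/4 = -(-12 + 72)/4 = -1/4*60 = -15)
S + (19 - 3)*G(0, 5) = -15 + (19 - 3)*3 = -15 + 16*3 = -15 + 48 = 33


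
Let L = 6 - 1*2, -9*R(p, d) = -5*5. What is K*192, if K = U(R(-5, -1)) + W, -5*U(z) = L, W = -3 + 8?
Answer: 4032/5 ≈ 806.40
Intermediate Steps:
R(p, d) = 25/9 (R(p, d) = -(-5)*5/9 = -1/9*(-25) = 25/9)
W = 5
L = 4 (L = 6 - 2 = 4)
U(z) = -4/5 (U(z) = -1/5*4 = -4/5)
K = 21/5 (K = -4/5 + 5 = 21/5 ≈ 4.2000)
K*192 = (21/5)*192 = 4032/5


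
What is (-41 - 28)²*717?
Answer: 3413637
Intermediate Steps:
(-41 - 28)²*717 = (-69)²*717 = 4761*717 = 3413637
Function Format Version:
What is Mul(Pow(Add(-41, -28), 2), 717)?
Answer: 3413637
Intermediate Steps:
Mul(Pow(Add(-41, -28), 2), 717) = Mul(Pow(-69, 2), 717) = Mul(4761, 717) = 3413637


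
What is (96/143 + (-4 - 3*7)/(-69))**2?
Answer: 104019601/97357689 ≈ 1.0684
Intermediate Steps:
(96/143 + (-4 - 3*7)/(-69))**2 = (96*(1/143) + (-4 - 21)*(-1/69))**2 = (96/143 - 25*(-1/69))**2 = (96/143 + 25/69)**2 = (10199/9867)**2 = 104019601/97357689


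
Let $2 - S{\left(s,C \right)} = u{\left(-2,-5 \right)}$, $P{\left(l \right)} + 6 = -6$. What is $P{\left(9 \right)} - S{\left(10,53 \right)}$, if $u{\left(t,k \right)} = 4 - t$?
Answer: $-8$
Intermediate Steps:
$P{\left(l \right)} = -12$ ($P{\left(l \right)} = -6 - 6 = -12$)
$S{\left(s,C \right)} = -4$ ($S{\left(s,C \right)} = 2 - \left(4 - -2\right) = 2 - \left(4 + 2\right) = 2 - 6 = -4$)
$P{\left(9 \right)} - S{\left(10,53 \right)} = -12 - -4 = -12 + 4 = -8$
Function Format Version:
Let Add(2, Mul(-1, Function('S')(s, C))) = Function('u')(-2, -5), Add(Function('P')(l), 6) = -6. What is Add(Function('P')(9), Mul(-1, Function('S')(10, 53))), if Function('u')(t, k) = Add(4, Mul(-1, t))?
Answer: -8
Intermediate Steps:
Function('P')(l) = -12 (Function('P')(l) = Add(-6, -6) = -12)
Function('S')(s, C) = -4 (Function('S')(s, C) = Add(2, Mul(-1, Add(4, Mul(-1, -2)))) = Add(2, Mul(-1, Add(4, 2))) = Add(2, Mul(-1, 6)) = Add(2, -6) = -4)
Add(Function('P')(9), Mul(-1, Function('S')(10, 53))) = Add(-12, Mul(-1, -4)) = Add(-12, 4) = -8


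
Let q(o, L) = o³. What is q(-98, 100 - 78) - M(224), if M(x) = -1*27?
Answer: -941165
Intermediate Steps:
M(x) = -27
q(-98, 100 - 78) - M(224) = (-98)³ - 1*(-27) = -941192 + 27 = -941165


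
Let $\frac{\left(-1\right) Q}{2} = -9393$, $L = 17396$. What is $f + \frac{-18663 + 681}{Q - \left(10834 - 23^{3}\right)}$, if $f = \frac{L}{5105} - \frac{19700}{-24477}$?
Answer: $\frac{8343103578178}{2513971355115} \approx 3.3187$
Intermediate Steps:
$Q = 18786$ ($Q = \left(-2\right) \left(-9393\right) = 18786$)
$f = \frac{526370392}{124955085}$ ($f = \frac{17396}{5105} - \frac{19700}{-24477} = 17396 \cdot \frac{1}{5105} - - \frac{19700}{24477} = \frac{17396}{5105} + \frac{19700}{24477} = \frac{526370392}{124955085} \approx 4.2125$)
$f + \frac{-18663 + 681}{Q - \left(10834 - 23^{3}\right)} = \frac{526370392}{124955085} + \frac{-18663 + 681}{18786 - \left(10834 - 23^{3}\right)} = \frac{526370392}{124955085} - \frac{17982}{18786 + \left(12167 - 10834\right)} = \frac{526370392}{124955085} - \frac{17982}{18786 + 1333} = \frac{526370392}{124955085} - \frac{17982}{20119} = \frac{8343103578178}{2513971355115}$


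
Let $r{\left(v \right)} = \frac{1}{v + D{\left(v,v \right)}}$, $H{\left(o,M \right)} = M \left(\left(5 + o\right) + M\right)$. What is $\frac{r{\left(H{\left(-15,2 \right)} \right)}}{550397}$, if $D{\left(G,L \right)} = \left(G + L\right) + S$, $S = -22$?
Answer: $- \frac{1}{38527790} \approx -2.5955 \cdot 10^{-8}$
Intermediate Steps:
$H{\left(o,M \right)} = M \left(5 + M + o\right)$
$D{\left(G,L \right)} = -22 + G + L$ ($D{\left(G,L \right)} = \left(G + L\right) - 22 = -22 + G + L$)
$r{\left(v \right)} = \frac{1}{-22 + 3 v}$ ($r{\left(v \right)} = \frac{1}{v + \left(-22 + v + v\right)} = \frac{1}{v + \left(-22 + 2 v\right)} = \frac{1}{-22 + 3 v}$)
$\frac{r{\left(H{\left(-15,2 \right)} \right)}}{550397} = \frac{1}{\left(-22 + 3 \cdot 2 \left(5 + 2 - 15\right)\right) 550397} = \frac{1}{-22 + 3 \cdot 2 \left(-8\right)} \frac{1}{550397} = \frac{1}{-22 + 3 \left(-16\right)} \frac{1}{550397} = \frac{1}{-22 - 48} \cdot \frac{1}{550397} = \frac{1}{-70} \cdot \frac{1}{550397} = \left(- \frac{1}{70}\right) \frac{1}{550397} = - \frac{1}{38527790}$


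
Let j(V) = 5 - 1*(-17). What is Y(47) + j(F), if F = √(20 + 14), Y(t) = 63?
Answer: 85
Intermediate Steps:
F = √34 ≈ 5.8309
j(V) = 22 (j(V) = 5 + 17 = 22)
Y(47) + j(F) = 63 + 22 = 85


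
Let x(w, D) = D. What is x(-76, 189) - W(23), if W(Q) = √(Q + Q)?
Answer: 189 - √46 ≈ 182.22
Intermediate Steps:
W(Q) = √2*√Q (W(Q) = √(2*Q) = √2*√Q)
x(-76, 189) - W(23) = 189 - √2*√23 = 189 - √46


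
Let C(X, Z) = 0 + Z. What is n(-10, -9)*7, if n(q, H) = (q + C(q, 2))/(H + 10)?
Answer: -56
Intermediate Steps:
C(X, Z) = Z
n(q, H) = (2 + q)/(10 + H) (n(q, H) = (q + 2)/(H + 10) = (2 + q)/(10 + H))
n(-10, -9)*7 = ((2 - 10)/(10 - 9))*7 = (-8/1)*7 = (1*(-8))*7 = -8*7 = -56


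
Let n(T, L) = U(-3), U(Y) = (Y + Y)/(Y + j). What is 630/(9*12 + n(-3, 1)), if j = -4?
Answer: 735/127 ≈ 5.7874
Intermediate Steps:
U(Y) = 2*Y/(-4 + Y) (U(Y) = (Y + Y)/(Y - 4) = (2*Y)/(-4 + Y) = 2*Y/(-4 + Y))
n(T, L) = 6/7 (n(T, L) = 2*(-3)/(-4 - 3) = 2*(-3)/(-7) = 2*(-3)*(-⅐) = 6/7)
630/(9*12 + n(-3, 1)) = 630/(9*12 + 6/7) = 630/(108 + 6/7) = 630/(762/7) = 630*(7/762) = 735/127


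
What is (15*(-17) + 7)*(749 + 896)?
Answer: -407960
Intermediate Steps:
(15*(-17) + 7)*(749 + 896) = (-255 + 7)*1645 = -248*1645 = -407960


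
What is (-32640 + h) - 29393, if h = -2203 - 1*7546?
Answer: -71782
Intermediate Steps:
h = -9749 (h = -2203 - 7546 = -9749)
(-32640 + h) - 29393 = (-32640 - 9749) - 29393 = -42389 - 29393 = -71782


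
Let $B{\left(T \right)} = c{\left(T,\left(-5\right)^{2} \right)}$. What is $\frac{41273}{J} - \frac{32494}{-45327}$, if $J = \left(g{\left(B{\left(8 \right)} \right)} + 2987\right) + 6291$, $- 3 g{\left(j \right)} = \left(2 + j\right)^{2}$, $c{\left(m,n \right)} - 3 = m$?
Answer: $\frac{6511290323}{1253971455} \approx 5.1925$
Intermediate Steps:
$c{\left(m,n \right)} = 3 + m$
$B{\left(T \right)} = 3 + T$
$g{\left(j \right)} = - \frac{\left(2 + j\right)^{2}}{3}$
$J = \frac{27665}{3}$ ($J = \left(- \frac{\left(2 + \left(3 + 8\right)\right)^{2}}{3} + 2987\right) + 6291 = \left(- \frac{\left(2 + 11\right)^{2}}{3} + 2987\right) + 6291 = \left(- \frac{13^{2}}{3} + 2987\right) + 6291 = \left(\left(- \frac{1}{3}\right) 169 + 2987\right) + 6291 = \left(- \frac{169}{3} + 2987\right) + 6291 = \frac{8792}{3} + 6291 = \frac{27665}{3} \approx 9221.7$)
$\frac{41273}{J} - \frac{32494}{-45327} = \frac{41273}{\frac{27665}{3}} - \frac{32494}{-45327} = 41273 \cdot \frac{3}{27665} - - \frac{32494}{45327} = \frac{123819}{27665} + \frac{32494}{45327} = \frac{6511290323}{1253971455}$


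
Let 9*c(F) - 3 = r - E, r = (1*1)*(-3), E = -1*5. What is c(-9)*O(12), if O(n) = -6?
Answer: -10/3 ≈ -3.3333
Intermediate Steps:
E = -5
r = -3 (r = 1*(-3) = -3)
c(F) = 5/9 (c(F) = 1/3 + (-3 - 1*(-5))/9 = 1/3 + (-3 + 5)/9 = 1/3 + (1/9)*2 = 1/3 + 2/9 = 5/9)
c(-9)*O(12) = (5/9)*(-6) = -10/3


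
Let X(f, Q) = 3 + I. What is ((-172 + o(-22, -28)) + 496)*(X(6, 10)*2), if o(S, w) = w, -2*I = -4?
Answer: 2960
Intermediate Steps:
I = 2 (I = -½*(-4) = 2)
X(f, Q) = 5 (X(f, Q) = 3 + 2 = 5)
((-172 + o(-22, -28)) + 496)*(X(6, 10)*2) = ((-172 - 28) + 496)*(5*2) = (-200 + 496)*10 = 296*10 = 2960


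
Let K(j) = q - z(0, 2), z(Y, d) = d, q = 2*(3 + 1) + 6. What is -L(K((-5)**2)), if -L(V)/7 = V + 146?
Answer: 1106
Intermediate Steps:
q = 14 (q = 2*4 + 6 = 8 + 6 = 14)
K(j) = 12 (K(j) = 14 - 1*2 = 14 - 2 = 12)
L(V) = -1022 - 7*V (L(V) = -7*(V + 146) = -7*(146 + V) = -1022 - 7*V)
-L(K((-5)**2)) = -(-1022 - 7*12) = -(-1022 - 84) = -1*(-1106) = 1106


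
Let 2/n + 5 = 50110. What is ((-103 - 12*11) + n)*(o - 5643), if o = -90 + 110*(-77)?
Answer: 167235680619/50105 ≈ 3.3377e+6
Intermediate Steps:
n = 2/50105 (n = 2/(-5 + 50110) = 2/50105 ≈ 3.9916e-5)
o = -8560 (o = -90 - 8470 = -8560)
((-103 - 12*11) + n)*(o - 5643) = ((-103 - 12*11) + 2/50105)*(-8560 - 5643) = ((-103 - 132) + 2/50105)*(-14203) = (-235 + 2/50105)*(-14203) = -11774673/50105*(-14203) = 167235680619/50105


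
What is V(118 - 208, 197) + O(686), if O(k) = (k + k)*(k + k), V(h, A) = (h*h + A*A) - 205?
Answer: 1929088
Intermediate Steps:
V(h, A) = -205 + A² + h² (V(h, A) = (h² + A²) - 205 = (A² + h²) - 205 = -205 + A² + h²)
O(k) = 4*k² (O(k) = (2*k)*(2*k) = 4*k²)
V(118 - 208, 197) + O(686) = (-205 + 197² + (118 - 208)²) + 4*686² = (-205 + 38809 + (-90)²) + 4*470596 = (-205 + 38809 + 8100) + 1882384 = 46704 + 1882384 = 1929088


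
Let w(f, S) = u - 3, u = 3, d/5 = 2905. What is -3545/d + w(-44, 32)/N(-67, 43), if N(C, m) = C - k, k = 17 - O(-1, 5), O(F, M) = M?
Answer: -709/2905 ≈ -0.24406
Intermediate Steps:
d = 14525 (d = 5*2905 = 14525)
k = 12 (k = 17 - 1*5 = 17 - 5 = 12)
N(C, m) = -12 + C (N(C, m) = C - 1*12 = C - 12 = -12 + C)
w(f, S) = 0 (w(f, S) = 3 - 3 = 0)
-3545/d + w(-44, 32)/N(-67, 43) = -3545/14525 + 0/(-12 - 67) = -3545*1/14525 + 0/(-79) = -709/2905 + 0*(-1/79) = -709/2905 + 0 = -709/2905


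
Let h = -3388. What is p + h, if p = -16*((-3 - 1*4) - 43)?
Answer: -2588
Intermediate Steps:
p = 800 (p = -16*((-3 - 4) - 43) = -16*(-7 - 43) = -16*(-50) = 800)
p + h = 800 - 3388 = -2588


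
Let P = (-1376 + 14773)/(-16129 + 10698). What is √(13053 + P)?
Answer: √384935409226/5431 ≈ 114.24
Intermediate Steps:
P = -13397/5431 (P = 13397/(-5431) = 13397*(-1/5431) = -13397/5431 ≈ -2.4668)
√(13053 + P) = √(13053 - 13397/5431) = √(70877446/5431) = √384935409226/5431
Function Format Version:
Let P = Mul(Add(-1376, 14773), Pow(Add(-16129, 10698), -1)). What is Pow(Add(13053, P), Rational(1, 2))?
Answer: Mul(Rational(1, 5431), Pow(384935409226, Rational(1, 2))) ≈ 114.24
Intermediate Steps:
P = Rational(-13397, 5431) (P = Mul(13397, Pow(-5431, -1)) = Mul(13397, Rational(-1, 5431)) = Rational(-13397, 5431) ≈ -2.4668)
Pow(Add(13053, P), Rational(1, 2)) = Pow(Add(13053, Rational(-13397, 5431)), Rational(1, 2)) = Pow(Rational(70877446, 5431), Rational(1, 2)) = Mul(Rational(1, 5431), Pow(384935409226, Rational(1, 2)))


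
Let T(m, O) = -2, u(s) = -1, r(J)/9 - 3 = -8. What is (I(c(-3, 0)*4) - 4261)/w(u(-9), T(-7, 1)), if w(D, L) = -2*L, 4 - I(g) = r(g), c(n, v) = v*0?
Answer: -1053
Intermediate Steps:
c(n, v) = 0
r(J) = -45 (r(J) = 27 + 9*(-8) = 27 - 72 = -45)
I(g) = 49 (I(g) = 4 - 1*(-45) = 4 + 45 = 49)
(I(c(-3, 0)*4) - 4261)/w(u(-9), T(-7, 1)) = (49 - 4261)/((-2*(-2))) = -4212/4 = -4212*¼ = -1053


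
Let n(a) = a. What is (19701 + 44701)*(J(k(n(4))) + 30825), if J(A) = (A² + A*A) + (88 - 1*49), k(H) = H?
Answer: 1989764192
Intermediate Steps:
J(A) = 39 + 2*A² (J(A) = (A² + A²) + (88 - 49) = 2*A² + 39 = 39 + 2*A²)
(19701 + 44701)*(J(k(n(4))) + 30825) = (19701 + 44701)*((39 + 2*4²) + 30825) = 64402*((39 + 2*16) + 30825) = 64402*((39 + 32) + 30825) = 64402*(71 + 30825) = 64402*30896 = 1989764192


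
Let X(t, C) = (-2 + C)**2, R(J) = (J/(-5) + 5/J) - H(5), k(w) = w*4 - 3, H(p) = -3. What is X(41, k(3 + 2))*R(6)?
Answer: 1185/2 ≈ 592.50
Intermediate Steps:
k(w) = -3 + 4*w (k(w) = 4*w - 3 = -3 + 4*w)
R(J) = 3 + 5/J - J/5 (R(J) = (J/(-5) + 5/J) - 1*(-3) = (J*(-1/5) + 5/J) + 3 = (-J/5 + 5/J) + 3 = (5/J - J/5) + 3 = 3 + 5/J - J/5)
X(41, k(3 + 2))*R(6) = (-2 + (-3 + 4*(3 + 2)))**2*(3 + 5/6 - 1/5*6) = (-2 + (-3 + 4*5))**2*(3 + 5*(1/6) - 6/5) = (-2 + (-3 + 20))**2*(3 + 5/6 - 6/5) = (-2 + 17)**2*(79/30) = 15**2*(79/30) = 225*(79/30) = 1185/2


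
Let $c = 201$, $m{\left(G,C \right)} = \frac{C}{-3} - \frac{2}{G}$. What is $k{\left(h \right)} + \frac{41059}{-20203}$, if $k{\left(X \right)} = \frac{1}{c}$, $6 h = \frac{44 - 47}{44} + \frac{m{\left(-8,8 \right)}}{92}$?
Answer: $- \frac{8232656}{4060803} \approx -2.0273$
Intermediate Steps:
$m{\left(G,C \right)} = - \frac{2}{G} - \frac{C}{3}$ ($m{\left(G,C \right)} = C \left(- \frac{1}{3}\right) - \frac{2}{G} = - \frac{C}{3} - \frac{2}{G} = - \frac{2}{G} - \frac{C}{3}$)
$h = - \frac{1147}{72864}$ ($h = \frac{\frac{44 - 47}{44} + \frac{- \frac{2}{-8} - \frac{8}{3}}{92}}{6} = \frac{\left(-3\right) \frac{1}{44} + \left(\left(-2\right) \left(- \frac{1}{8}\right) - \frac{8}{3}\right) \frac{1}{92}}{6} = \frac{- \frac{3}{44} + \left(\frac{1}{4} - \frac{8}{3}\right) \frac{1}{92}}{6} = \frac{- \frac{3}{44} - \frac{29}{1104}}{6} = \frac{1}{6} \left(- \frac{1147}{12144}\right) = - \frac{1147}{72864} \approx -0.015742$)
$k{\left(X \right)} = \frac{1}{201}$
$k{\left(h \right)} + \frac{41059}{-20203} = \frac{1}{201} + \frac{41059}{-20203} = \frac{1}{201} + 41059 \left(- \frac{1}{20203}\right) = \frac{1}{201} - \frac{41059}{20203} = - \frac{8232656}{4060803}$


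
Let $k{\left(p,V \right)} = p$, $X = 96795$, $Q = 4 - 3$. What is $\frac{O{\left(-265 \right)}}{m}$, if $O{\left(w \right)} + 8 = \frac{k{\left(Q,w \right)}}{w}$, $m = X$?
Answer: $- \frac{707}{8550225} \approx -8.2688 \cdot 10^{-5}$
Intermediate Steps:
$Q = 1$ ($Q = 4 - 3 = 1$)
$m = 96795$
$O{\left(w \right)} = -8 + \frac{1}{w}$ ($O{\left(w \right)} = -8 + 1 \frac{1}{w} = -8 + \frac{1}{w}$)
$\frac{O{\left(-265 \right)}}{m} = \frac{-8 + \frac{1}{-265}}{96795} = \left(-8 - \frac{1}{265}\right) \frac{1}{96795} = \left(- \frac{2121}{265}\right) \frac{1}{96795} = - \frac{707}{8550225}$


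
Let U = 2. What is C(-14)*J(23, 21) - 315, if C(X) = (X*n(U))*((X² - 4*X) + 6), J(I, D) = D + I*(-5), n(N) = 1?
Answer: 339213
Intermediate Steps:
J(I, D) = D - 5*I
C(X) = X*(6 + X² - 4*X) (C(X) = (X*1)*((X² - 4*X) + 6) = X*(6 + X² - 4*X))
C(-14)*J(23, 21) - 315 = (-14*(6 + (-14)² - 4*(-14)))*(21 - 5*23) - 315 = (-14*(6 + 196 + 56))*(21 - 115) - 315 = -14*258*(-94) - 315 = -3612*(-94) - 315 = 339528 - 315 = 339213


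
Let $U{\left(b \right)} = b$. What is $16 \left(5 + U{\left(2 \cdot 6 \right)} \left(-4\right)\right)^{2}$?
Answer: $29584$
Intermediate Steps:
$16 \left(5 + U{\left(2 \cdot 6 \right)} \left(-4\right)\right)^{2} = 16 \left(5 + 2 \cdot 6 \left(-4\right)\right)^{2} = 16 \left(5 + 12 \left(-4\right)\right)^{2} = 16 \left(5 - 48\right)^{2} = 16 \left(-43\right)^{2} = 16 \cdot 1849 = 29584$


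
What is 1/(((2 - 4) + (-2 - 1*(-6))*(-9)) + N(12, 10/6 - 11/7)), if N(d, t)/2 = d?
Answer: -1/14 ≈ -0.071429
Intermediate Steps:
N(d, t) = 2*d
1/(((2 - 4) + (-2 - 1*(-6))*(-9)) + N(12, 10/6 - 11/7)) = 1/(((2 - 4) + (-2 - 1*(-6))*(-9)) + 2*12) = 1/((-2 + (-2 + 6)*(-9)) + 24) = 1/((-2 + 4*(-9)) + 24) = 1/((-2 - 36) + 24) = 1/(-38 + 24) = 1/(-14) = -1/14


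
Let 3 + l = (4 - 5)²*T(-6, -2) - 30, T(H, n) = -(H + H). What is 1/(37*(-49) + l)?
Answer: -1/1834 ≈ -0.00054526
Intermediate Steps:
T(H, n) = -2*H
l = -21 (l = -3 + ((4 - 5)²*(-2*(-6)) - 30) = -3 + ((-1)²*12 - 30) = -3 + (1*12 - 30) = -3 + (12 - 30) = -3 - 18 = -21)
1/(37*(-49) + l) = 1/(37*(-49) - 21) = 1/(-1813 - 21) = 1/(-1834) = -1/1834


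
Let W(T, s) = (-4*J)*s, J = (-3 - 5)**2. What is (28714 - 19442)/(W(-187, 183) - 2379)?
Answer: -152/807 ≈ -0.18835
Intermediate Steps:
J = 64 (J = (-8)**2 = 64)
W(T, s) = -256*s (W(T, s) = (-4*64)*s = -256*s)
(28714 - 19442)/(W(-187, 183) - 2379) = (28714 - 19442)/(-256*183 - 2379) = 9272/(-46848 - 2379) = 9272/(-49227) = 9272*(-1/49227) = -152/807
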